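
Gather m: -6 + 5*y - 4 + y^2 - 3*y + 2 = y^2 + 2*y - 8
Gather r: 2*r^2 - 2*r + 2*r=2*r^2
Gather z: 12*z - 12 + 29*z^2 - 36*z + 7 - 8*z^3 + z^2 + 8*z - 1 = -8*z^3 + 30*z^2 - 16*z - 6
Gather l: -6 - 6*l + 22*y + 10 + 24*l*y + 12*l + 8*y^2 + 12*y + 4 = l*(24*y + 6) + 8*y^2 + 34*y + 8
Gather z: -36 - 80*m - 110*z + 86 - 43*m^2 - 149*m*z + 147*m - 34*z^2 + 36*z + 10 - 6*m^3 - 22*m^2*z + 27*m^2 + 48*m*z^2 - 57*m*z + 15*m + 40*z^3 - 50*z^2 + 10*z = -6*m^3 - 16*m^2 + 82*m + 40*z^3 + z^2*(48*m - 84) + z*(-22*m^2 - 206*m - 64) + 60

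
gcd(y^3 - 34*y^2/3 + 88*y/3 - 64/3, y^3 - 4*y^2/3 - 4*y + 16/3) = y^2 - 10*y/3 + 8/3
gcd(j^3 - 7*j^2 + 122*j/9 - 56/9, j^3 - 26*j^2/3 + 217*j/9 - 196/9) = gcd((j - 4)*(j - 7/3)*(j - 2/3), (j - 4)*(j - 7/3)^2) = j^2 - 19*j/3 + 28/3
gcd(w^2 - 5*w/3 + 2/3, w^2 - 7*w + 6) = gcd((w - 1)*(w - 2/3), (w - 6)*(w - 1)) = w - 1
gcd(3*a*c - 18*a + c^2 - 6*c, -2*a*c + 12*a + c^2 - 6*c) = c - 6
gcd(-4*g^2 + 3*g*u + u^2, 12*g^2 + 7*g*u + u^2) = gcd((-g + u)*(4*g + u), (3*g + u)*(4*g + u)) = 4*g + u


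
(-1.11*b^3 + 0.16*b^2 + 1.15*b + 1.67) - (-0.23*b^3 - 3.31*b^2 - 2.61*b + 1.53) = -0.88*b^3 + 3.47*b^2 + 3.76*b + 0.14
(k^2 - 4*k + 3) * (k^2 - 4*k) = k^4 - 8*k^3 + 19*k^2 - 12*k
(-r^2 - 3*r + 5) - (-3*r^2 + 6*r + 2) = 2*r^2 - 9*r + 3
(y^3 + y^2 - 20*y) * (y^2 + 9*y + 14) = y^5 + 10*y^4 + 3*y^3 - 166*y^2 - 280*y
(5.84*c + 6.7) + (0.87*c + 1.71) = 6.71*c + 8.41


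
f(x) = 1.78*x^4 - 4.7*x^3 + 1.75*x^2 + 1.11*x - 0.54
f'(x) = 7.12*x^3 - 14.1*x^2 + 3.5*x + 1.11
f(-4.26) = 976.06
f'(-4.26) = -820.12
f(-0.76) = 2.28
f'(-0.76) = -12.82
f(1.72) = -1.79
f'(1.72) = 1.65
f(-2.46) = 142.48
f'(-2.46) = -198.82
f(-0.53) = 0.20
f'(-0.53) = -5.77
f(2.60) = 12.91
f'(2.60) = 40.04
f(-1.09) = 8.93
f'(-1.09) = -28.68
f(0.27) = -0.20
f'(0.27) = 1.17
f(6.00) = 1360.80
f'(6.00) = 1052.43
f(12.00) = 29053.26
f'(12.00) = 10316.07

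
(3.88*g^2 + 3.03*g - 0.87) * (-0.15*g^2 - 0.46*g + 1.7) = -0.582*g^4 - 2.2393*g^3 + 5.3327*g^2 + 5.5512*g - 1.479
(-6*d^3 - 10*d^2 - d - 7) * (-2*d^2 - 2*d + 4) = 12*d^5 + 32*d^4 - 2*d^3 - 24*d^2 + 10*d - 28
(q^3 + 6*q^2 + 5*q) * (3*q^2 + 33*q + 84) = 3*q^5 + 51*q^4 + 297*q^3 + 669*q^2 + 420*q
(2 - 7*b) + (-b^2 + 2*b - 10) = -b^2 - 5*b - 8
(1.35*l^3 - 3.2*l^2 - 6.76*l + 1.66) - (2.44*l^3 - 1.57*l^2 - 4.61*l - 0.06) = -1.09*l^3 - 1.63*l^2 - 2.15*l + 1.72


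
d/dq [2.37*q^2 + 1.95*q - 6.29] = 4.74*q + 1.95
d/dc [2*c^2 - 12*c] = 4*c - 12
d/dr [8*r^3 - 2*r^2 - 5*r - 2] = 24*r^2 - 4*r - 5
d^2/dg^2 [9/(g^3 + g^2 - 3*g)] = 18*(-g*(3*g + 1)*(g^2 + g - 3) + (3*g^2 + 2*g - 3)^2)/(g^3*(g^2 + g - 3)^3)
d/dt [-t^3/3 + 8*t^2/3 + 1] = t*(16 - 3*t)/3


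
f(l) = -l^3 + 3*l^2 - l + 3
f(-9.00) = 984.00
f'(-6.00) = -145.00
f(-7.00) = 500.00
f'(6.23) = -80.06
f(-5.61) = 279.58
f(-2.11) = 27.86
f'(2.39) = -3.80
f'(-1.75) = -20.69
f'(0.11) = -0.38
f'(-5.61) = -129.08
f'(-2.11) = -27.02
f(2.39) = 4.09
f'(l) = -3*l^2 + 6*l - 1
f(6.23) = -128.60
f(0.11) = 2.92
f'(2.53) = -5.02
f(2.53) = 3.48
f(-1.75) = 19.30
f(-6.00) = 333.00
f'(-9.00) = -298.00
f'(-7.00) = -190.00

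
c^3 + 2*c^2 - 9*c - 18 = (c - 3)*(c + 2)*(c + 3)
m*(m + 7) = m^2 + 7*m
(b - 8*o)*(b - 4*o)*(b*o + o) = b^3*o - 12*b^2*o^2 + b^2*o + 32*b*o^3 - 12*b*o^2 + 32*o^3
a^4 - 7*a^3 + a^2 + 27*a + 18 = (a - 6)*(a - 3)*(a + 1)^2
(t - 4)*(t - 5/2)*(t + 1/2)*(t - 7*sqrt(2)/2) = t^4 - 6*t^3 - 7*sqrt(2)*t^3/2 + 27*t^2/4 + 21*sqrt(2)*t^2 - 189*sqrt(2)*t/8 + 5*t - 35*sqrt(2)/2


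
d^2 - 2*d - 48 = (d - 8)*(d + 6)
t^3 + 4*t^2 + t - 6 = (t - 1)*(t + 2)*(t + 3)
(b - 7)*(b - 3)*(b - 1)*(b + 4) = b^4 - 7*b^3 - 13*b^2 + 103*b - 84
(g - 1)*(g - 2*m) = g^2 - 2*g*m - g + 2*m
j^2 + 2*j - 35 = (j - 5)*(j + 7)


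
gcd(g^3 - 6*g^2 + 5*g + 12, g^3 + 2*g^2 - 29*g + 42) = g - 3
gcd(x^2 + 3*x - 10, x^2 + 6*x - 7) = 1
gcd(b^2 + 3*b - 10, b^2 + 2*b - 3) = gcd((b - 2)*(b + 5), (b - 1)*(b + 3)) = 1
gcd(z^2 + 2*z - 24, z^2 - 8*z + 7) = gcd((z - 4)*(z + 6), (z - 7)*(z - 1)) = 1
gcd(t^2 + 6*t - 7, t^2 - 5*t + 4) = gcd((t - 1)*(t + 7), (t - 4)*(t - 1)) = t - 1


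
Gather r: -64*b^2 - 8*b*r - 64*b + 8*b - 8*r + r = -64*b^2 - 56*b + r*(-8*b - 7)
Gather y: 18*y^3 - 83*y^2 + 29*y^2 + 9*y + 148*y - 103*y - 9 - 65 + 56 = 18*y^3 - 54*y^2 + 54*y - 18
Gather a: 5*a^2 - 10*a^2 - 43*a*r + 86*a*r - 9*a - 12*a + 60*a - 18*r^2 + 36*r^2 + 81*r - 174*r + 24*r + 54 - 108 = -5*a^2 + a*(43*r + 39) + 18*r^2 - 69*r - 54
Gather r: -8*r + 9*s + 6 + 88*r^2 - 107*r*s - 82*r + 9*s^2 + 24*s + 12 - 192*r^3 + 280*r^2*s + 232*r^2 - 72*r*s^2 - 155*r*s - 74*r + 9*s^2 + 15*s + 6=-192*r^3 + r^2*(280*s + 320) + r*(-72*s^2 - 262*s - 164) + 18*s^2 + 48*s + 24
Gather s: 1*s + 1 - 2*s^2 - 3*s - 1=-2*s^2 - 2*s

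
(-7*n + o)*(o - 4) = -7*n*o + 28*n + o^2 - 4*o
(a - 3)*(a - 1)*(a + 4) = a^3 - 13*a + 12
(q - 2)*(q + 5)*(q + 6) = q^3 + 9*q^2 + 8*q - 60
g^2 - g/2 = g*(g - 1/2)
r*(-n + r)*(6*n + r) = -6*n^2*r + 5*n*r^2 + r^3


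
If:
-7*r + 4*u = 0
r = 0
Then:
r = 0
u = 0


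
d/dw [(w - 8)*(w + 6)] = 2*w - 2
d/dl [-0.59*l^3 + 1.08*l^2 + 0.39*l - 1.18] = -1.77*l^2 + 2.16*l + 0.39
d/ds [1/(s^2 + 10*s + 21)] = 2*(-s - 5)/(s^2 + 10*s + 21)^2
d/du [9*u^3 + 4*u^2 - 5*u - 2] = 27*u^2 + 8*u - 5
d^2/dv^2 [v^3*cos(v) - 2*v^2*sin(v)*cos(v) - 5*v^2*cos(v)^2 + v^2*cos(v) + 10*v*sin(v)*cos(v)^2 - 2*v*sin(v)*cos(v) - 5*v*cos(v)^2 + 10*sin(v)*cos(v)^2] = -v^3*cos(v) - 6*v^2*sin(v) + 4*v^2*sin(2*v) - v^2*cos(v) + 10*v^2*cos(2*v) - 13*v*sin(v)/2 + 24*v*sin(2*v) - 45*v*sin(3*v)/2 + 6*v*cos(v) + 2*v*cos(2*v) - 5*sin(v)/2 + 8*sin(2*v) - 45*sin(3*v)/2 + 7*cos(v) - 9*cos(2*v) + 15*cos(3*v) - 5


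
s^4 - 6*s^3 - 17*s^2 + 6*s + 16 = (s - 8)*(s - 1)*(s + 1)*(s + 2)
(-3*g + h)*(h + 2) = -3*g*h - 6*g + h^2 + 2*h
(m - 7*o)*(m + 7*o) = m^2 - 49*o^2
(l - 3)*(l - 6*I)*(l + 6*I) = l^3 - 3*l^2 + 36*l - 108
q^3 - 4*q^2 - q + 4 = (q - 4)*(q - 1)*(q + 1)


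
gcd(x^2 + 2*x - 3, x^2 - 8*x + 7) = x - 1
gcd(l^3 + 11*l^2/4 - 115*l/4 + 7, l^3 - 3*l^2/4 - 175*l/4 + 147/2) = l + 7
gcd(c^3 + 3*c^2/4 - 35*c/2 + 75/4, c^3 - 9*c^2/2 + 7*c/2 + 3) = c - 3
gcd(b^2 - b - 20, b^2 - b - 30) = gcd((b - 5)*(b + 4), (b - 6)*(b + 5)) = 1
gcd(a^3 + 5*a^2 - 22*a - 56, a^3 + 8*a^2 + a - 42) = a + 7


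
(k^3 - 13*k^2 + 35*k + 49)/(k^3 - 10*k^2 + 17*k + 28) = (k - 7)/(k - 4)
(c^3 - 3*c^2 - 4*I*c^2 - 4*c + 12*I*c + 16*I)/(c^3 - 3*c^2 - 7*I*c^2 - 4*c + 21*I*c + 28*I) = (c - 4*I)/(c - 7*I)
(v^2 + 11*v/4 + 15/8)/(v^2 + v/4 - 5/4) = (v + 3/2)/(v - 1)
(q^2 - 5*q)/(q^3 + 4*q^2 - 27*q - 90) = q/(q^2 + 9*q + 18)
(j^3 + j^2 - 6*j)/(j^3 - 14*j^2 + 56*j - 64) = j*(j + 3)/(j^2 - 12*j + 32)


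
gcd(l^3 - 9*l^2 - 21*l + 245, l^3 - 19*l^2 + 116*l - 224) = l - 7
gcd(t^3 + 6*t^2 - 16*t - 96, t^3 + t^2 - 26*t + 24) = t^2 + 2*t - 24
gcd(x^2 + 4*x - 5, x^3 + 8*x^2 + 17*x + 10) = x + 5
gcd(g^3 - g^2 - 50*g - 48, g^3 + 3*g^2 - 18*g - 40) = 1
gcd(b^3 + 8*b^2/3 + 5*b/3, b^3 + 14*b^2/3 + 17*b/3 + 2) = b + 1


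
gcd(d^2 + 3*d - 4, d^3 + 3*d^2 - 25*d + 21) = d - 1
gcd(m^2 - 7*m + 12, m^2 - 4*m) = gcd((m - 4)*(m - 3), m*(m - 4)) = m - 4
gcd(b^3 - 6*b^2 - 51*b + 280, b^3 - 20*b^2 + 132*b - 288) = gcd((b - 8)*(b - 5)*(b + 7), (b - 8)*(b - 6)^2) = b - 8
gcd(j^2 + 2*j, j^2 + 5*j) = j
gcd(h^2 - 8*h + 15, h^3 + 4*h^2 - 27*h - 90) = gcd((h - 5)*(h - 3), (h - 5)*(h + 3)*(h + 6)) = h - 5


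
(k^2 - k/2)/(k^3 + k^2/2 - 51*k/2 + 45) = k*(2*k - 1)/(2*k^3 + k^2 - 51*k + 90)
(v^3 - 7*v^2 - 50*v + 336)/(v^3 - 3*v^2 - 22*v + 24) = (v^2 - v - 56)/(v^2 + 3*v - 4)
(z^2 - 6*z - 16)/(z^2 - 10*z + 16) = (z + 2)/(z - 2)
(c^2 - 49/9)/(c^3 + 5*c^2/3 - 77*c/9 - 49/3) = (3*c - 7)/(3*c^2 - 2*c - 21)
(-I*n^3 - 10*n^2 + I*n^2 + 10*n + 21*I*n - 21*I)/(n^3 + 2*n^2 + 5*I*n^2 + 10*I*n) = (-I*n^3 + n^2*(-10 + I) + n*(10 + 21*I) - 21*I)/(n*(n^2 + n*(2 + 5*I) + 10*I))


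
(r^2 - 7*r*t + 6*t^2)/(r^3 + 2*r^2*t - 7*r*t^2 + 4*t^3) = (r - 6*t)/(r^2 + 3*r*t - 4*t^2)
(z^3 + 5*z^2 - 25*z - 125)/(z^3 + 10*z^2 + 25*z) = (z - 5)/z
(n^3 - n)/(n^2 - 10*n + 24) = (n^3 - n)/(n^2 - 10*n + 24)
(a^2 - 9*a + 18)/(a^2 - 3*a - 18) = (a - 3)/(a + 3)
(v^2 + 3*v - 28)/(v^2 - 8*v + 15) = (v^2 + 3*v - 28)/(v^2 - 8*v + 15)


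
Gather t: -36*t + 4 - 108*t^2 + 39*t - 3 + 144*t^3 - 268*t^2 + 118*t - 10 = 144*t^3 - 376*t^2 + 121*t - 9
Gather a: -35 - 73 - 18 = -126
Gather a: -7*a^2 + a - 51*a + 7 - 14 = -7*a^2 - 50*a - 7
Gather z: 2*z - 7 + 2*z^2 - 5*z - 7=2*z^2 - 3*z - 14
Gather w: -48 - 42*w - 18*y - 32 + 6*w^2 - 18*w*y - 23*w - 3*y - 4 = 6*w^2 + w*(-18*y - 65) - 21*y - 84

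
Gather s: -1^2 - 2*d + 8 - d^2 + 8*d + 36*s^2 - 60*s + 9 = -d^2 + 6*d + 36*s^2 - 60*s + 16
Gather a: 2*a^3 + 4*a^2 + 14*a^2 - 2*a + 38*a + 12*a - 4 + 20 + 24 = 2*a^3 + 18*a^2 + 48*a + 40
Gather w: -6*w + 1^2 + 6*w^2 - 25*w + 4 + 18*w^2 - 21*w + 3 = 24*w^2 - 52*w + 8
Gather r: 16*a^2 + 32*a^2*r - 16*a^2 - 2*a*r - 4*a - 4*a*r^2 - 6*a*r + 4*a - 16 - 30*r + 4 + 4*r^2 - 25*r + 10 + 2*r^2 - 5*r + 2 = r^2*(6 - 4*a) + r*(32*a^2 - 8*a - 60)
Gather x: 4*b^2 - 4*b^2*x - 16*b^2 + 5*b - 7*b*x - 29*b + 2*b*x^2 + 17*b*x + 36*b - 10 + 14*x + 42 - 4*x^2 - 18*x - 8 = -12*b^2 + 12*b + x^2*(2*b - 4) + x*(-4*b^2 + 10*b - 4) + 24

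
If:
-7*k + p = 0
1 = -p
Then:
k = -1/7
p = -1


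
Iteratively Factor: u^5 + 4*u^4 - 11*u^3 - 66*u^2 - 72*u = (u)*(u^4 + 4*u^3 - 11*u^2 - 66*u - 72) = u*(u + 2)*(u^3 + 2*u^2 - 15*u - 36) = u*(u - 4)*(u + 2)*(u^2 + 6*u + 9) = u*(u - 4)*(u + 2)*(u + 3)*(u + 3)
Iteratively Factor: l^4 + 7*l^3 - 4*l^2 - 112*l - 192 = (l + 3)*(l^3 + 4*l^2 - 16*l - 64) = (l - 4)*(l + 3)*(l^2 + 8*l + 16) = (l - 4)*(l + 3)*(l + 4)*(l + 4)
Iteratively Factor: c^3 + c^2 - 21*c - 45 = (c + 3)*(c^2 - 2*c - 15) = (c - 5)*(c + 3)*(c + 3)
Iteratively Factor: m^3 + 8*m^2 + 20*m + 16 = (m + 4)*(m^2 + 4*m + 4) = (m + 2)*(m + 4)*(m + 2)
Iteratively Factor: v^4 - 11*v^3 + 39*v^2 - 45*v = (v - 3)*(v^3 - 8*v^2 + 15*v) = (v - 5)*(v - 3)*(v^2 - 3*v) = (v - 5)*(v - 3)^2*(v)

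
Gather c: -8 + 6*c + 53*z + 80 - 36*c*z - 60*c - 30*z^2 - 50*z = c*(-36*z - 54) - 30*z^2 + 3*z + 72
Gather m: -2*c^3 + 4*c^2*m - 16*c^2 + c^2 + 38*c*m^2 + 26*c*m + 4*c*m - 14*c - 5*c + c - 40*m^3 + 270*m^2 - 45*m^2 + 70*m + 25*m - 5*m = -2*c^3 - 15*c^2 - 18*c - 40*m^3 + m^2*(38*c + 225) + m*(4*c^2 + 30*c + 90)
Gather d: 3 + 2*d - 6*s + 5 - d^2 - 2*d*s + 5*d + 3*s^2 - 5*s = -d^2 + d*(7 - 2*s) + 3*s^2 - 11*s + 8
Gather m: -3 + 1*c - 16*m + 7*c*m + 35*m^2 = c + 35*m^2 + m*(7*c - 16) - 3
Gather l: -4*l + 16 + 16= 32 - 4*l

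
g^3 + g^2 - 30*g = g*(g - 5)*(g + 6)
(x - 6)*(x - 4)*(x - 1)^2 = x^4 - 12*x^3 + 45*x^2 - 58*x + 24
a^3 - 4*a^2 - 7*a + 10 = (a - 5)*(a - 1)*(a + 2)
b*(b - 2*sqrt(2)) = b^2 - 2*sqrt(2)*b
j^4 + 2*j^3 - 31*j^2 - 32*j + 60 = (j - 5)*(j - 1)*(j + 2)*(j + 6)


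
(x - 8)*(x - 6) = x^2 - 14*x + 48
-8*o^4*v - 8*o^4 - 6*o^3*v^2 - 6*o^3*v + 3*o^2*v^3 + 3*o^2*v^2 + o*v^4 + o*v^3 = (-2*o + v)*(o + v)*(4*o + v)*(o*v + o)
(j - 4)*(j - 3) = j^2 - 7*j + 12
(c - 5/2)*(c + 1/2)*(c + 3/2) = c^3 - c^2/2 - 17*c/4 - 15/8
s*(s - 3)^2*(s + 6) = s^4 - 27*s^2 + 54*s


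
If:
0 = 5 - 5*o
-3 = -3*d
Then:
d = 1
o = 1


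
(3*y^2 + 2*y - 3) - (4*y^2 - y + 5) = -y^2 + 3*y - 8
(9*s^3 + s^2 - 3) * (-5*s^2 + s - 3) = -45*s^5 + 4*s^4 - 26*s^3 + 12*s^2 - 3*s + 9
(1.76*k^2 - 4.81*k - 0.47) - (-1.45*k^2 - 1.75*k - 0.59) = 3.21*k^2 - 3.06*k + 0.12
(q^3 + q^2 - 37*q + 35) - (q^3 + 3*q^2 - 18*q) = -2*q^2 - 19*q + 35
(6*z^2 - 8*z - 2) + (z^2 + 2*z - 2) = 7*z^2 - 6*z - 4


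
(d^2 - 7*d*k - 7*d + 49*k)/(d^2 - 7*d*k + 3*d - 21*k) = (d - 7)/(d + 3)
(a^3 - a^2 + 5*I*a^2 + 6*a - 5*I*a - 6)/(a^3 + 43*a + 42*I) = (a^2 - a*(1 + I) + I)/(a^2 - 6*I*a + 7)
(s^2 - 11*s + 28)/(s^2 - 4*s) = (s - 7)/s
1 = 1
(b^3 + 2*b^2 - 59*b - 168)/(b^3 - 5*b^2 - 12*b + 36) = (b^2 - b - 56)/(b^2 - 8*b + 12)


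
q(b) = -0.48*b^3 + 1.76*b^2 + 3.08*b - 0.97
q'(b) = -1.44*b^2 + 3.52*b + 3.08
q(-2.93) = 17.19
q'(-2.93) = -19.60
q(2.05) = 8.61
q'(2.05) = 4.24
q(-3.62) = 33.71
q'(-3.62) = -28.53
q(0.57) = 1.27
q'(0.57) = 4.62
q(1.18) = 4.33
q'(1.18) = 5.23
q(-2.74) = 13.68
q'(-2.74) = -17.38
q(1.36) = 5.27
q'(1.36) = 5.20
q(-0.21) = -1.53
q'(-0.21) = 2.28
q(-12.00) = 1044.95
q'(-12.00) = -246.52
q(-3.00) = 18.59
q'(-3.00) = -20.44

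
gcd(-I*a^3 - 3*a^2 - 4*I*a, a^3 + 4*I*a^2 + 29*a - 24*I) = 1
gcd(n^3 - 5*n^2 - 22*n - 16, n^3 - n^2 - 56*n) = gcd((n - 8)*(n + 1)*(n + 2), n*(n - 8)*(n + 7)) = n - 8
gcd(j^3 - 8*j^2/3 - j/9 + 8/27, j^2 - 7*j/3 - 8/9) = j^2 - 7*j/3 - 8/9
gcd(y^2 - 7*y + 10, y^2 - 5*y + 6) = y - 2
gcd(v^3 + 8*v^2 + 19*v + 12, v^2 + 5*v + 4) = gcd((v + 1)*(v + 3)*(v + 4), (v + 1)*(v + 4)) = v^2 + 5*v + 4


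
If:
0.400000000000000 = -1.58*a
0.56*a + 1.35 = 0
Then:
No Solution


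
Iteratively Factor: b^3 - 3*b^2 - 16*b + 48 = (b - 4)*(b^2 + b - 12) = (b - 4)*(b + 4)*(b - 3)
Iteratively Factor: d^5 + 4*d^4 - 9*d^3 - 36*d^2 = (d + 4)*(d^4 - 9*d^2) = d*(d + 4)*(d^3 - 9*d) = d^2*(d + 4)*(d^2 - 9) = d^2*(d + 3)*(d + 4)*(d - 3)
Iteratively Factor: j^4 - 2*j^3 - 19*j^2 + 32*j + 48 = (j + 4)*(j^3 - 6*j^2 + 5*j + 12) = (j - 4)*(j + 4)*(j^2 - 2*j - 3) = (j - 4)*(j + 1)*(j + 4)*(j - 3)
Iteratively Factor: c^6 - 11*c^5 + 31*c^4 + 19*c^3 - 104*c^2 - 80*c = (c - 4)*(c^5 - 7*c^4 + 3*c^3 + 31*c^2 + 20*c) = (c - 4)*(c + 1)*(c^4 - 8*c^3 + 11*c^2 + 20*c) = (c - 4)*(c + 1)^2*(c^3 - 9*c^2 + 20*c) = (c - 4)^2*(c + 1)^2*(c^2 - 5*c) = c*(c - 4)^2*(c + 1)^2*(c - 5)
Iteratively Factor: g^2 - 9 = (g + 3)*(g - 3)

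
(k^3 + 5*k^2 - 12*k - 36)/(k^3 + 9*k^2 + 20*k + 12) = (k - 3)/(k + 1)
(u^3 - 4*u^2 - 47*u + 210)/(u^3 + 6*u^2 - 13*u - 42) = (u^2 - 11*u + 30)/(u^2 - u - 6)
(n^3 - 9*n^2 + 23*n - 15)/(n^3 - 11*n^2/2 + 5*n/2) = 2*(n^2 - 4*n + 3)/(n*(2*n - 1))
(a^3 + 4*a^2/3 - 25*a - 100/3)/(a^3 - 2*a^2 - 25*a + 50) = (a + 4/3)/(a - 2)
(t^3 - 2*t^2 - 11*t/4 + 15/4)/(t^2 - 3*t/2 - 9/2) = (2*t^2 - 7*t + 5)/(2*(t - 3))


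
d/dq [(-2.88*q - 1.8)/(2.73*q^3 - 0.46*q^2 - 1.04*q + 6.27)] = (15.7248*q^3 + 13.4172*q^2 - 1.656*q - 19.9296)/(7.4529*q^6 - 2.5116*q^5 - 5.4668*q^4 + 35.191*q^3 - 4.6868*q^2 - 13.0416*q + 39.3129)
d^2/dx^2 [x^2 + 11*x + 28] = 2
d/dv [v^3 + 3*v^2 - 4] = 3*v*(v + 2)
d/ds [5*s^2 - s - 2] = 10*s - 1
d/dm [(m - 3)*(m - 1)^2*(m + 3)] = 4*m^3 - 6*m^2 - 16*m + 18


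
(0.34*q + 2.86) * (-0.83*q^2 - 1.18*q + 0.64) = -0.2822*q^3 - 2.775*q^2 - 3.1572*q + 1.8304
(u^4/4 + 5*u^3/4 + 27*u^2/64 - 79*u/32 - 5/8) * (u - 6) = u^5/4 - u^4/4 - 453*u^3/64 - 5*u^2 + 227*u/16 + 15/4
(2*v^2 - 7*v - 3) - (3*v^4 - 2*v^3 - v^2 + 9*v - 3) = -3*v^4 + 2*v^3 + 3*v^2 - 16*v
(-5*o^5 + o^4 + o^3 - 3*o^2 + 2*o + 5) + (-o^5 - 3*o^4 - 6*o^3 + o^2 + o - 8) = -6*o^5 - 2*o^4 - 5*o^3 - 2*o^2 + 3*o - 3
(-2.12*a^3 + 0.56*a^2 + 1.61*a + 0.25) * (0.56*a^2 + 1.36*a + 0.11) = -1.1872*a^5 - 2.5696*a^4 + 1.43*a^3 + 2.3912*a^2 + 0.5171*a + 0.0275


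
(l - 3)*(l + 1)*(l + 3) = l^3 + l^2 - 9*l - 9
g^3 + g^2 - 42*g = g*(g - 6)*(g + 7)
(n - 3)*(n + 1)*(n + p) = n^3 + n^2*p - 2*n^2 - 2*n*p - 3*n - 3*p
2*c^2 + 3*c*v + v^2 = (c + v)*(2*c + v)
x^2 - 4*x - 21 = (x - 7)*(x + 3)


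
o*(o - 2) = o^2 - 2*o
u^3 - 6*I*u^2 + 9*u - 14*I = (u - 7*I)*(u - I)*(u + 2*I)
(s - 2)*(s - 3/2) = s^2 - 7*s/2 + 3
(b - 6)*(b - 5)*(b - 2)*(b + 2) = b^4 - 11*b^3 + 26*b^2 + 44*b - 120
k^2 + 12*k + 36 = (k + 6)^2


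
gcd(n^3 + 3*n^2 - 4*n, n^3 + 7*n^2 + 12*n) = n^2 + 4*n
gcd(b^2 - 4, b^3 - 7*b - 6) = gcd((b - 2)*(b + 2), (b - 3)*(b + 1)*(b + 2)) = b + 2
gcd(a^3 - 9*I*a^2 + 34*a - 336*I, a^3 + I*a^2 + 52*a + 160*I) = a - 8*I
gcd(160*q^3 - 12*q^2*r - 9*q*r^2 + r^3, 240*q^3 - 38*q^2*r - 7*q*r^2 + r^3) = 40*q^2 - 13*q*r + r^2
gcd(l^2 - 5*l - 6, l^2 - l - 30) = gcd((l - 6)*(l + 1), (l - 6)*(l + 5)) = l - 6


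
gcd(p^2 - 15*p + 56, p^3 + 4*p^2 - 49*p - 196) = p - 7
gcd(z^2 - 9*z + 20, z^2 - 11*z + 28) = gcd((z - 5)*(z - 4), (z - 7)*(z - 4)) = z - 4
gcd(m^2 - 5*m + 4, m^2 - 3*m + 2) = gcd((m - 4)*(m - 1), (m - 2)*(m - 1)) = m - 1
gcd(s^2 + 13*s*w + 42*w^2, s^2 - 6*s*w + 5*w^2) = 1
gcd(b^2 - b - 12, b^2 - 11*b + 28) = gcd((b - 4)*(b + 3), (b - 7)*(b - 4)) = b - 4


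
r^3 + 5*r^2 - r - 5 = (r - 1)*(r + 1)*(r + 5)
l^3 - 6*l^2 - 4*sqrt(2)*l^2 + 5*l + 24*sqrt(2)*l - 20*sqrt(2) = (l - 5)*(l - 1)*(l - 4*sqrt(2))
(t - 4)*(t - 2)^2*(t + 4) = t^4 - 4*t^3 - 12*t^2 + 64*t - 64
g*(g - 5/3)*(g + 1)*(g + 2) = g^4 + 4*g^3/3 - 3*g^2 - 10*g/3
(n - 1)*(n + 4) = n^2 + 3*n - 4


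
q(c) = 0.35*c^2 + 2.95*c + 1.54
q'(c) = 0.7*c + 2.95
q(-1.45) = -2.00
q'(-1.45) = 1.94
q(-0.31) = 0.66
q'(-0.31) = 2.73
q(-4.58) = -4.63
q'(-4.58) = -0.26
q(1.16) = 5.43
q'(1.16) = 3.76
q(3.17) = 14.41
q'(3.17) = 5.17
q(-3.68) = -4.58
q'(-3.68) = 0.37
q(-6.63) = -2.63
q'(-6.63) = -1.69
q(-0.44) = 0.31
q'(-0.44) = 2.64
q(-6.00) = -3.56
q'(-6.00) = -1.25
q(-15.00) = 36.04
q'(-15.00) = -7.55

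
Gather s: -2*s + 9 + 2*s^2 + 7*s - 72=2*s^2 + 5*s - 63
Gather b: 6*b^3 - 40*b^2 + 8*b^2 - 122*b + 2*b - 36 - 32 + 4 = 6*b^3 - 32*b^2 - 120*b - 64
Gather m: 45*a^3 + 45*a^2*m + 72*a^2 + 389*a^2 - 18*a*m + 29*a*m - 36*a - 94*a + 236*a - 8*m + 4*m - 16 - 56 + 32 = 45*a^3 + 461*a^2 + 106*a + m*(45*a^2 + 11*a - 4) - 40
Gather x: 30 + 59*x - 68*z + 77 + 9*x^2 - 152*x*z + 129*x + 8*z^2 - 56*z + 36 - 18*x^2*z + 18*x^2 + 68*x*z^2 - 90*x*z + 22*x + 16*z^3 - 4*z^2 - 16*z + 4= x^2*(27 - 18*z) + x*(68*z^2 - 242*z + 210) + 16*z^3 + 4*z^2 - 140*z + 147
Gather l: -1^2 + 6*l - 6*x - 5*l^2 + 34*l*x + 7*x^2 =-5*l^2 + l*(34*x + 6) + 7*x^2 - 6*x - 1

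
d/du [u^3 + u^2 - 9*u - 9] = 3*u^2 + 2*u - 9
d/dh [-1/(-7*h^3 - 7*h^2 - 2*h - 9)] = (-21*h^2 - 14*h - 2)/(7*h^3 + 7*h^2 + 2*h + 9)^2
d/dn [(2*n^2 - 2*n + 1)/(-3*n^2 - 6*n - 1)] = 2*(-9*n^2 + n + 4)/(9*n^4 + 36*n^3 + 42*n^2 + 12*n + 1)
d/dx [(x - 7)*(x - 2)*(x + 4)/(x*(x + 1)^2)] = (7*x^3 + 39*x^2 - 168*x - 56)/(x^2*(x^3 + 3*x^2 + 3*x + 1))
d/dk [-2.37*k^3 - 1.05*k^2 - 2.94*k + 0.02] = -7.11*k^2 - 2.1*k - 2.94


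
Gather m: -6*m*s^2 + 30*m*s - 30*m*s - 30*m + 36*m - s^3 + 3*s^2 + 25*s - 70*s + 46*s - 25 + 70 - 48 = m*(6 - 6*s^2) - s^3 + 3*s^2 + s - 3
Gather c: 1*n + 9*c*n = 9*c*n + n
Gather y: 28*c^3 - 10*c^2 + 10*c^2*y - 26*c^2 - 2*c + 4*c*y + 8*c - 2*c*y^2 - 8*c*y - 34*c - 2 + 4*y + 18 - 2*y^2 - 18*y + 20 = 28*c^3 - 36*c^2 - 28*c + y^2*(-2*c - 2) + y*(10*c^2 - 4*c - 14) + 36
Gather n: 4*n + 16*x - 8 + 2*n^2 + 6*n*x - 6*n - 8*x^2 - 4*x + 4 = 2*n^2 + n*(6*x - 2) - 8*x^2 + 12*x - 4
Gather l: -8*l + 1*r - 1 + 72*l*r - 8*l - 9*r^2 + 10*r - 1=l*(72*r - 16) - 9*r^2 + 11*r - 2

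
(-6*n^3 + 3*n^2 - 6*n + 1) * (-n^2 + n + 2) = 6*n^5 - 9*n^4 - 3*n^3 - n^2 - 11*n + 2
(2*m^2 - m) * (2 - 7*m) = -14*m^3 + 11*m^2 - 2*m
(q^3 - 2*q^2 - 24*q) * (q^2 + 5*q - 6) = q^5 + 3*q^4 - 40*q^3 - 108*q^2 + 144*q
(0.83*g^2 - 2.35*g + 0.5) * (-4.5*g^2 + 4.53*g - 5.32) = -3.735*g^4 + 14.3349*g^3 - 17.3111*g^2 + 14.767*g - 2.66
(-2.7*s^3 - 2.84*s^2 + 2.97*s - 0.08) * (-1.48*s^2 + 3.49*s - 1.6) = 3.996*s^5 - 5.2198*s^4 - 9.9872*s^3 + 15.0277*s^2 - 5.0312*s + 0.128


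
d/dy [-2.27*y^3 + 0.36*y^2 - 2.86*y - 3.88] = -6.81*y^2 + 0.72*y - 2.86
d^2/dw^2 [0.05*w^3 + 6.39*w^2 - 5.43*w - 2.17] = 0.3*w + 12.78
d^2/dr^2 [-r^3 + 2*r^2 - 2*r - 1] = 4 - 6*r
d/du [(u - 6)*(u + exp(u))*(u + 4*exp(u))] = (u - 6)*(u + exp(u))*(4*exp(u) + 1) + (u - 6)*(u + 4*exp(u))*(exp(u) + 1) + (u + exp(u))*(u + 4*exp(u))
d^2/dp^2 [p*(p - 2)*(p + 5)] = 6*p + 6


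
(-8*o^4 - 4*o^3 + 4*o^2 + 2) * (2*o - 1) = -16*o^5 + 12*o^3 - 4*o^2 + 4*o - 2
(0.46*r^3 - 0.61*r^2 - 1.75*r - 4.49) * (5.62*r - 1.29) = 2.5852*r^4 - 4.0216*r^3 - 9.0481*r^2 - 22.9763*r + 5.7921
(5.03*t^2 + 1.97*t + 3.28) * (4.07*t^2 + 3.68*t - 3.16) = 20.4721*t^4 + 26.5283*t^3 + 4.7044*t^2 + 5.8452*t - 10.3648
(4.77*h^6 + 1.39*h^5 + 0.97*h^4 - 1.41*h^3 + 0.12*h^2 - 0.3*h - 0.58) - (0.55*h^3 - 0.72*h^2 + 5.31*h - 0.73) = 4.77*h^6 + 1.39*h^5 + 0.97*h^4 - 1.96*h^3 + 0.84*h^2 - 5.61*h + 0.15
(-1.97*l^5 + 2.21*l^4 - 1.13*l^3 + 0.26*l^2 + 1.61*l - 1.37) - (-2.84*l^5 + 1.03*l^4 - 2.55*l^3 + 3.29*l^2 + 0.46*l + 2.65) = 0.87*l^5 + 1.18*l^4 + 1.42*l^3 - 3.03*l^2 + 1.15*l - 4.02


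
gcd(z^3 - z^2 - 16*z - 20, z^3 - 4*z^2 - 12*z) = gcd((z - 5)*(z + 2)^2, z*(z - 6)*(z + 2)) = z + 2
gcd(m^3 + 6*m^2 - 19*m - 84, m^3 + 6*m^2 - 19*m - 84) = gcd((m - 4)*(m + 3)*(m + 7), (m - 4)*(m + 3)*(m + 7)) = m^3 + 6*m^2 - 19*m - 84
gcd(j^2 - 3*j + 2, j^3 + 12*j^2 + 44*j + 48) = 1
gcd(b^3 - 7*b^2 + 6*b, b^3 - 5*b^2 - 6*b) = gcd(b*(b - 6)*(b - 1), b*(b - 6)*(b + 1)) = b^2 - 6*b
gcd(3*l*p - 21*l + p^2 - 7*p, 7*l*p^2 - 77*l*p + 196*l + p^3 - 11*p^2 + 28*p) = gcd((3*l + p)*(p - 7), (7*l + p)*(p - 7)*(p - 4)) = p - 7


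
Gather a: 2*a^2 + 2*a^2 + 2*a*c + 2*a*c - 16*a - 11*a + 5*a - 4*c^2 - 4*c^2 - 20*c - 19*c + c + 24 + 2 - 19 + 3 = 4*a^2 + a*(4*c - 22) - 8*c^2 - 38*c + 10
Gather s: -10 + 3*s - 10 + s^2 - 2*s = s^2 + s - 20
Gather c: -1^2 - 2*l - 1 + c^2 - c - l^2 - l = c^2 - c - l^2 - 3*l - 2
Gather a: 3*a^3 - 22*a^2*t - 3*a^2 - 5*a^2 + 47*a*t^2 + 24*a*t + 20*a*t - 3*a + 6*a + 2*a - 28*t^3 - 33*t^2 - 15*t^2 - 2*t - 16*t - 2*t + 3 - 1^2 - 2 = 3*a^3 + a^2*(-22*t - 8) + a*(47*t^2 + 44*t + 5) - 28*t^3 - 48*t^2 - 20*t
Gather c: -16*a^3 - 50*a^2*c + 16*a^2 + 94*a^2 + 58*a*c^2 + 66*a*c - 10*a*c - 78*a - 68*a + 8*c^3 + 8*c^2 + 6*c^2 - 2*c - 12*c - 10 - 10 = -16*a^3 + 110*a^2 - 146*a + 8*c^3 + c^2*(58*a + 14) + c*(-50*a^2 + 56*a - 14) - 20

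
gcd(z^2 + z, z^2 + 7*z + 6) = z + 1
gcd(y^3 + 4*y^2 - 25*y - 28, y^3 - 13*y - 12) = y^2 - 3*y - 4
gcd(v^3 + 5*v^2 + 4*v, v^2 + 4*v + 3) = v + 1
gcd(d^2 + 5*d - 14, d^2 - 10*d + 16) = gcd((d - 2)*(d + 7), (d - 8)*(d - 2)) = d - 2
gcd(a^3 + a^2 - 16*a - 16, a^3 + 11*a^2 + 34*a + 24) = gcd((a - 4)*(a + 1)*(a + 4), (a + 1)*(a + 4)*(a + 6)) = a^2 + 5*a + 4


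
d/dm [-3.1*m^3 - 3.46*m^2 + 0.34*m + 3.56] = -9.3*m^2 - 6.92*m + 0.34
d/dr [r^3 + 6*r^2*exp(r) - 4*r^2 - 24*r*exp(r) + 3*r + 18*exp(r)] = 6*r^2*exp(r) + 3*r^2 - 12*r*exp(r) - 8*r - 6*exp(r) + 3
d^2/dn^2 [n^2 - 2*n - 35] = 2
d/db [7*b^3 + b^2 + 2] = b*(21*b + 2)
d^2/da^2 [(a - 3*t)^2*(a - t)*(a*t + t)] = 2*t*(6*a^2 - 21*a*t + 3*a + 15*t^2 - 7*t)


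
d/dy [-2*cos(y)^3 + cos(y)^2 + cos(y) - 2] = (6*cos(y)^2 - 2*cos(y) - 1)*sin(y)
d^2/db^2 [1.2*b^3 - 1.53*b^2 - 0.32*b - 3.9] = 7.2*b - 3.06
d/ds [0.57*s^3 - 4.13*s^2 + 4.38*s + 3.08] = 1.71*s^2 - 8.26*s + 4.38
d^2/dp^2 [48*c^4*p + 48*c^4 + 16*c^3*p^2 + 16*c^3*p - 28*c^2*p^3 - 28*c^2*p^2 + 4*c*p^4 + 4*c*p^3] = 8*c*(4*c^2 - 21*c*p - 7*c + 6*p^2 + 3*p)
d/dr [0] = 0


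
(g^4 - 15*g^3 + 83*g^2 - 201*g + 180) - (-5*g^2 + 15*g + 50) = g^4 - 15*g^3 + 88*g^2 - 216*g + 130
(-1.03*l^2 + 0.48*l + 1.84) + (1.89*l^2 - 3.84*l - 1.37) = 0.86*l^2 - 3.36*l + 0.47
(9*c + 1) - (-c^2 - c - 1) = c^2 + 10*c + 2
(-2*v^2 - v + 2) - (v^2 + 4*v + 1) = -3*v^2 - 5*v + 1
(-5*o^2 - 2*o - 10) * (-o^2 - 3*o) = 5*o^4 + 17*o^3 + 16*o^2 + 30*o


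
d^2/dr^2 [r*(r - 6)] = 2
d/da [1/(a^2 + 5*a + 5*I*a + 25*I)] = (-2*a - 5 - 5*I)/(a^2 + 5*a + 5*I*a + 25*I)^2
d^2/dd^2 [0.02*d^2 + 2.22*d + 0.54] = 0.0400000000000000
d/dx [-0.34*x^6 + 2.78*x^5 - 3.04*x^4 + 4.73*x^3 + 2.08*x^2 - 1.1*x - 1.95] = -2.04*x^5 + 13.9*x^4 - 12.16*x^3 + 14.19*x^2 + 4.16*x - 1.1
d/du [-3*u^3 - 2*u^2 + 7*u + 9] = -9*u^2 - 4*u + 7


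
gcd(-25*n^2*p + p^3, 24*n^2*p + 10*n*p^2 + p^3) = p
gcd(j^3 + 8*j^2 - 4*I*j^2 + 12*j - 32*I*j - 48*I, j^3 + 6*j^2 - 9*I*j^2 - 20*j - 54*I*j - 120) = j^2 + j*(6 - 4*I) - 24*I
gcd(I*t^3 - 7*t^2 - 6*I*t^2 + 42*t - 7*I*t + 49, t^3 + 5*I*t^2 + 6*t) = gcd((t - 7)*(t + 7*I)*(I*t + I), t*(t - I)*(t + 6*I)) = 1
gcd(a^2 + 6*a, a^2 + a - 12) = 1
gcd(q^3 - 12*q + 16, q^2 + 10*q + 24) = q + 4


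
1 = 1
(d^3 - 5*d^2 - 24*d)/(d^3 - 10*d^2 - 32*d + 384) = d*(d + 3)/(d^2 - 2*d - 48)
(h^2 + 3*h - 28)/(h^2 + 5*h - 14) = (h - 4)/(h - 2)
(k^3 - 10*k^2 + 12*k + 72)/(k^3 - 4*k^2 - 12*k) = (k - 6)/k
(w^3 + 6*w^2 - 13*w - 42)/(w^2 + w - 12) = (w^2 + 9*w + 14)/(w + 4)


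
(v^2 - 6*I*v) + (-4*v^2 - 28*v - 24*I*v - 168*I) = -3*v^2 - 28*v - 30*I*v - 168*I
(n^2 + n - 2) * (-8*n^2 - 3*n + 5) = -8*n^4 - 11*n^3 + 18*n^2 + 11*n - 10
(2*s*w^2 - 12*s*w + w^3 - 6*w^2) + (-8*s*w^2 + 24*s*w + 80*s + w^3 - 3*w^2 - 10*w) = -6*s*w^2 + 12*s*w + 80*s + 2*w^3 - 9*w^2 - 10*w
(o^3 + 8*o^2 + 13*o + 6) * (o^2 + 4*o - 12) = o^5 + 12*o^4 + 33*o^3 - 38*o^2 - 132*o - 72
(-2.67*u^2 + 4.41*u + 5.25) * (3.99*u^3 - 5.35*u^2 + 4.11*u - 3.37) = -10.6533*u^5 + 31.8804*u^4 - 13.6197*u^3 - 0.964499999999996*u^2 + 6.7158*u - 17.6925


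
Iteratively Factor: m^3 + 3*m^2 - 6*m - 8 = (m - 2)*(m^2 + 5*m + 4) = (m - 2)*(m + 1)*(m + 4)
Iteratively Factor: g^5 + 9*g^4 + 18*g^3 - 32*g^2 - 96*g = (g + 3)*(g^4 + 6*g^3 - 32*g) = (g - 2)*(g + 3)*(g^3 + 8*g^2 + 16*g) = (g - 2)*(g + 3)*(g + 4)*(g^2 + 4*g) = (g - 2)*(g + 3)*(g + 4)^2*(g)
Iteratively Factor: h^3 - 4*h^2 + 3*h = (h)*(h^2 - 4*h + 3) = h*(h - 3)*(h - 1)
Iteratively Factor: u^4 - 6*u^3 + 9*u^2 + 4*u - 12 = (u - 2)*(u^3 - 4*u^2 + u + 6) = (u - 2)^2*(u^2 - 2*u - 3) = (u - 3)*(u - 2)^2*(u + 1)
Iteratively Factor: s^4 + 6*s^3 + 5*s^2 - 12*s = (s)*(s^3 + 6*s^2 + 5*s - 12) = s*(s + 3)*(s^2 + 3*s - 4) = s*(s + 3)*(s + 4)*(s - 1)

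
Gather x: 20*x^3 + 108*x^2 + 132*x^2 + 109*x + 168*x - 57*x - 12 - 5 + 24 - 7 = 20*x^3 + 240*x^2 + 220*x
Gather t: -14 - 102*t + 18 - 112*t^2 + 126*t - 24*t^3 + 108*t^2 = -24*t^3 - 4*t^2 + 24*t + 4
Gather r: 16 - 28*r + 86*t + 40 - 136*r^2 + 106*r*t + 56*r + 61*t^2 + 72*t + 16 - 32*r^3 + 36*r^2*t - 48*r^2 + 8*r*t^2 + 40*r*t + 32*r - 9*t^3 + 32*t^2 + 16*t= -32*r^3 + r^2*(36*t - 184) + r*(8*t^2 + 146*t + 60) - 9*t^3 + 93*t^2 + 174*t + 72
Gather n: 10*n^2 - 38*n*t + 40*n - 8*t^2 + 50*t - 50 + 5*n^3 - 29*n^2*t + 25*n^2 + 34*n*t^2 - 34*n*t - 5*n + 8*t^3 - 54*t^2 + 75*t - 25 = 5*n^3 + n^2*(35 - 29*t) + n*(34*t^2 - 72*t + 35) + 8*t^3 - 62*t^2 + 125*t - 75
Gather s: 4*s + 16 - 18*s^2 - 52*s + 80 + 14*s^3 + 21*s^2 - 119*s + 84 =14*s^3 + 3*s^2 - 167*s + 180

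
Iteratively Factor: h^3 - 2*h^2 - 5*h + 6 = (h - 3)*(h^2 + h - 2) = (h - 3)*(h + 2)*(h - 1)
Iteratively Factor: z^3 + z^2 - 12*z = (z + 4)*(z^2 - 3*z) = (z - 3)*(z + 4)*(z)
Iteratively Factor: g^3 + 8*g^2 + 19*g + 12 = (g + 3)*(g^2 + 5*g + 4) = (g + 3)*(g + 4)*(g + 1)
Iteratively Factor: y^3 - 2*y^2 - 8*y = (y + 2)*(y^2 - 4*y) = y*(y + 2)*(y - 4)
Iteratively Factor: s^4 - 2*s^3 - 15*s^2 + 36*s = (s - 3)*(s^3 + s^2 - 12*s) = s*(s - 3)*(s^2 + s - 12) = s*(s - 3)^2*(s + 4)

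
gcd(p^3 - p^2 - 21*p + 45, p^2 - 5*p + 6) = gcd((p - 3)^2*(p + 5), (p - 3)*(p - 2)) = p - 3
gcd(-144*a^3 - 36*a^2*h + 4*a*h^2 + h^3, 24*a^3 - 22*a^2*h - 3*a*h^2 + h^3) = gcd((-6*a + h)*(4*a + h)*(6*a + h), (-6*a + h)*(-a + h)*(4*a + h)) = 24*a^2 + 2*a*h - h^2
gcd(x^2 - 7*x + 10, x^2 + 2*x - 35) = x - 5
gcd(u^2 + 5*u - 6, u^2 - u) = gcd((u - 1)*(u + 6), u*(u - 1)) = u - 1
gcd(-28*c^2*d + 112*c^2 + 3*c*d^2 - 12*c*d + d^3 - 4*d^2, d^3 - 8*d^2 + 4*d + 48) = d - 4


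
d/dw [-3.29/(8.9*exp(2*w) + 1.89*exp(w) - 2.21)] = (58.562*exp(w) + 6.2181)*exp(w)/(8.9*exp(2*w) + 1.89*exp(w) - 2.21)^2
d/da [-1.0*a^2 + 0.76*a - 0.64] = 0.76 - 2.0*a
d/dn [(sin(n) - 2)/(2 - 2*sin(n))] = -cos(n)/(2*(sin(n) - 1)^2)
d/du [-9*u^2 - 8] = -18*u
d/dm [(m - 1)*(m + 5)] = 2*m + 4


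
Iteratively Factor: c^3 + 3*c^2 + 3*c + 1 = (c + 1)*(c^2 + 2*c + 1) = (c + 1)^2*(c + 1)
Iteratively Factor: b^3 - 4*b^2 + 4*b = (b - 2)*(b^2 - 2*b) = (b - 2)^2*(b)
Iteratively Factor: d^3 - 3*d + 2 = (d + 2)*(d^2 - 2*d + 1) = (d - 1)*(d + 2)*(d - 1)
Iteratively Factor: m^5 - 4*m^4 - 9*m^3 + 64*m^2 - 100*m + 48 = (m - 1)*(m^4 - 3*m^3 - 12*m^2 + 52*m - 48) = (m - 1)*(m + 4)*(m^3 - 7*m^2 + 16*m - 12) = (m - 2)*(m - 1)*(m + 4)*(m^2 - 5*m + 6) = (m - 2)^2*(m - 1)*(m + 4)*(m - 3)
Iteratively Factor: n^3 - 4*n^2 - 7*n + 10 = (n - 1)*(n^2 - 3*n - 10) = (n - 1)*(n + 2)*(n - 5)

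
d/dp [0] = 0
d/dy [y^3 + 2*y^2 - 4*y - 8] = 3*y^2 + 4*y - 4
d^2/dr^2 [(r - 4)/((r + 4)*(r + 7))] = 2*(r^3 - 12*r^2 - 216*r - 680)/(r^6 + 33*r^5 + 447*r^4 + 3179*r^3 + 12516*r^2 + 25872*r + 21952)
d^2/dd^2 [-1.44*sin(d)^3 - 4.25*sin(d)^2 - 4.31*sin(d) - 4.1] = 5.39*sin(d) - 3.24*sin(3*d) - 8.5*cos(2*d)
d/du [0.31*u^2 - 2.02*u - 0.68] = 0.62*u - 2.02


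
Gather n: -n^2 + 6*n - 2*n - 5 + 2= -n^2 + 4*n - 3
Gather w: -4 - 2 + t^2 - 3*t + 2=t^2 - 3*t - 4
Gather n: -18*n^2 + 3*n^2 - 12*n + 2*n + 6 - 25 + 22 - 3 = -15*n^2 - 10*n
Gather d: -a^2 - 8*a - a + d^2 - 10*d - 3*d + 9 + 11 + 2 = -a^2 - 9*a + d^2 - 13*d + 22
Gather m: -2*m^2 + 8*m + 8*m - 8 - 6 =-2*m^2 + 16*m - 14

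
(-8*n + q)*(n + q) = -8*n^2 - 7*n*q + q^2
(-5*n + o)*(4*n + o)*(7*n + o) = -140*n^3 - 27*n^2*o + 6*n*o^2 + o^3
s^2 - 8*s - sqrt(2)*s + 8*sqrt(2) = (s - 8)*(s - sqrt(2))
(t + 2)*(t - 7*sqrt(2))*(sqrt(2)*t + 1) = sqrt(2)*t^3 - 13*t^2 + 2*sqrt(2)*t^2 - 26*t - 7*sqrt(2)*t - 14*sqrt(2)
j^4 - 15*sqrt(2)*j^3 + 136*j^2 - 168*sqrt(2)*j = j*(j - 7*sqrt(2))*(j - 6*sqrt(2))*(j - 2*sqrt(2))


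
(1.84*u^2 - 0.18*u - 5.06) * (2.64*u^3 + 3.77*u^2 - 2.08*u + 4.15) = 4.8576*u^5 + 6.4616*u^4 - 17.8642*u^3 - 11.0658*u^2 + 9.7778*u - 20.999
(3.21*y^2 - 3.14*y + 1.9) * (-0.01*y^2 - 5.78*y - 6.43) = -0.0321*y^4 - 18.5224*y^3 - 2.5101*y^2 + 9.2082*y - 12.217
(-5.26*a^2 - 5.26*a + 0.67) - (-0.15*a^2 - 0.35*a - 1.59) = -5.11*a^2 - 4.91*a + 2.26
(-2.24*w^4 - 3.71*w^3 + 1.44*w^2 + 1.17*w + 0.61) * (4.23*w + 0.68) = -9.4752*w^5 - 17.2165*w^4 + 3.5684*w^3 + 5.9283*w^2 + 3.3759*w + 0.4148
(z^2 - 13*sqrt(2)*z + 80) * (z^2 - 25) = z^4 - 13*sqrt(2)*z^3 + 55*z^2 + 325*sqrt(2)*z - 2000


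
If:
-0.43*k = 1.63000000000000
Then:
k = -3.79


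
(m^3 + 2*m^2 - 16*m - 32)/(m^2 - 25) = (m^3 + 2*m^2 - 16*m - 32)/(m^2 - 25)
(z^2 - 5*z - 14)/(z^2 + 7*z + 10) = (z - 7)/(z + 5)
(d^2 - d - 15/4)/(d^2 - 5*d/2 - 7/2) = (-4*d^2 + 4*d + 15)/(2*(-2*d^2 + 5*d + 7))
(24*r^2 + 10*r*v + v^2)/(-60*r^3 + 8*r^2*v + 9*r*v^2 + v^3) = (-4*r - v)/(10*r^2 - 3*r*v - v^2)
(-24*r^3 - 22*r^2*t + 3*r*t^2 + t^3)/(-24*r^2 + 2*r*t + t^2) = r + t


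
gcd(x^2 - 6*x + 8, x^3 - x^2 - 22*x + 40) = x^2 - 6*x + 8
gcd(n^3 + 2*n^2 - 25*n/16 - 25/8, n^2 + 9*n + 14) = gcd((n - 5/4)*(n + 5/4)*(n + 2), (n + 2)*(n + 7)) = n + 2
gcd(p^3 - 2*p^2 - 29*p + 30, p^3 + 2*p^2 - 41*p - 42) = p - 6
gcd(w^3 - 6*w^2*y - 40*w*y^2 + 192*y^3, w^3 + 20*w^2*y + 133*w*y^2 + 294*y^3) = w + 6*y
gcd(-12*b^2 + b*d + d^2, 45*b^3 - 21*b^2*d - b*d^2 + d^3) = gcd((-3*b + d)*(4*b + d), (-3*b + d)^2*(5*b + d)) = 3*b - d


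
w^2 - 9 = (w - 3)*(w + 3)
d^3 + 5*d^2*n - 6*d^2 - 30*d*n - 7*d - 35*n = (d - 7)*(d + 1)*(d + 5*n)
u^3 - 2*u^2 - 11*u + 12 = (u - 4)*(u - 1)*(u + 3)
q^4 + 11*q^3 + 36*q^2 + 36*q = q*(q + 2)*(q + 3)*(q + 6)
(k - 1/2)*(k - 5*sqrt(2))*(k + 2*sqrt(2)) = k^3 - 3*sqrt(2)*k^2 - k^2/2 - 20*k + 3*sqrt(2)*k/2 + 10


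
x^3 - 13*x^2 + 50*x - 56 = (x - 7)*(x - 4)*(x - 2)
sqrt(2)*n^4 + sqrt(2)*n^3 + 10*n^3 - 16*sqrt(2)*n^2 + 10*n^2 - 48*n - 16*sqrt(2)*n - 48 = (n - 2*sqrt(2))*(n + sqrt(2))*(n + 6*sqrt(2))*(sqrt(2)*n + sqrt(2))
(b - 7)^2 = b^2 - 14*b + 49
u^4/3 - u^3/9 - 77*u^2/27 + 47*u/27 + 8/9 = (u/3 + 1)*(u - 8/3)*(u - 1)*(u + 1/3)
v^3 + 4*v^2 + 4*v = v*(v + 2)^2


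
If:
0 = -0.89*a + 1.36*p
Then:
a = 1.52808988764045*p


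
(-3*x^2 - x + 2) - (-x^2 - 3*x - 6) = -2*x^2 + 2*x + 8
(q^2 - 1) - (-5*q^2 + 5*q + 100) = 6*q^2 - 5*q - 101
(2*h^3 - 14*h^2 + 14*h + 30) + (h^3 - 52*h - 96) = 3*h^3 - 14*h^2 - 38*h - 66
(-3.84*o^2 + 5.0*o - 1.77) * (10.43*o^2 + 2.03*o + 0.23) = -40.0512*o^4 + 44.3548*o^3 - 9.1943*o^2 - 2.4431*o - 0.4071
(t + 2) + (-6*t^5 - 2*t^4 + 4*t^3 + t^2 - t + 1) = -6*t^5 - 2*t^4 + 4*t^3 + t^2 + 3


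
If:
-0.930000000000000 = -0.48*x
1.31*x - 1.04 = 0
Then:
No Solution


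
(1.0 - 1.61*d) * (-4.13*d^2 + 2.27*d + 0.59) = 6.6493*d^3 - 7.7847*d^2 + 1.3201*d + 0.59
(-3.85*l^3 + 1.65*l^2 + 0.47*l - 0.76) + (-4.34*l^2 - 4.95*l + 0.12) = -3.85*l^3 - 2.69*l^2 - 4.48*l - 0.64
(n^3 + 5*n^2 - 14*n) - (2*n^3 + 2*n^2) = -n^3 + 3*n^2 - 14*n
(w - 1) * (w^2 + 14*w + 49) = w^3 + 13*w^2 + 35*w - 49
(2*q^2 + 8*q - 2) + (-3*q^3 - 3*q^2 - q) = -3*q^3 - q^2 + 7*q - 2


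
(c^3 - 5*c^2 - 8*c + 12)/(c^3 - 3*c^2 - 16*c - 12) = (c - 1)/(c + 1)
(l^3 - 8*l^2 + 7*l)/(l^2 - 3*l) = (l^2 - 8*l + 7)/(l - 3)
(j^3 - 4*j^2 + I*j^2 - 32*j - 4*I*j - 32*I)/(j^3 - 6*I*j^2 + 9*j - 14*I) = (j^3 + j^2*(-4 + I) - 4*j*(8 + I) - 32*I)/(j^3 - 6*I*j^2 + 9*j - 14*I)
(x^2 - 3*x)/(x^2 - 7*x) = (x - 3)/(x - 7)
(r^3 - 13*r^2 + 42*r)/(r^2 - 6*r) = r - 7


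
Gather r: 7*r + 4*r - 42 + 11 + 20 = 11*r - 11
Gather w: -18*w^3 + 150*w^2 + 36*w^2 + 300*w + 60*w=-18*w^3 + 186*w^2 + 360*w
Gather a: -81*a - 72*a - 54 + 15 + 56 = 17 - 153*a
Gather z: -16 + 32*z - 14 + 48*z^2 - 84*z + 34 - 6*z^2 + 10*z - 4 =42*z^2 - 42*z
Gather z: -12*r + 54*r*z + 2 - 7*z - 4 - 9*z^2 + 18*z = -12*r - 9*z^2 + z*(54*r + 11) - 2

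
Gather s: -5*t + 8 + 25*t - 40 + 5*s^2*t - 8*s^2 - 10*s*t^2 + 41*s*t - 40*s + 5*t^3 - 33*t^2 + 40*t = s^2*(5*t - 8) + s*(-10*t^2 + 41*t - 40) + 5*t^3 - 33*t^2 + 60*t - 32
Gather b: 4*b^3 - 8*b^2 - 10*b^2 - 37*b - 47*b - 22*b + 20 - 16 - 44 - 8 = 4*b^3 - 18*b^2 - 106*b - 48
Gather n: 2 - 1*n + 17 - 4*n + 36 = 55 - 5*n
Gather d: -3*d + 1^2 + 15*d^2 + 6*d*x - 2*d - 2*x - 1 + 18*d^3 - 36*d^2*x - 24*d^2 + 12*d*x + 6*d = 18*d^3 + d^2*(-36*x - 9) + d*(18*x + 1) - 2*x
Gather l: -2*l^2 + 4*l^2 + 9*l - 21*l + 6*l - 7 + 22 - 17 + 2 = 2*l^2 - 6*l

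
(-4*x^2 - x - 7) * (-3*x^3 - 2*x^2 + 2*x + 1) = 12*x^5 + 11*x^4 + 15*x^3 + 8*x^2 - 15*x - 7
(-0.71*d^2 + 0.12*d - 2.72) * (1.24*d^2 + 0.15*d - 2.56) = -0.8804*d^4 + 0.0423*d^3 - 1.5372*d^2 - 0.7152*d + 6.9632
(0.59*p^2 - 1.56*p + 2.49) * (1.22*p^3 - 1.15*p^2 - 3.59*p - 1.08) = 0.7198*p^5 - 2.5817*p^4 + 2.7137*p^3 + 2.0997*p^2 - 7.2543*p - 2.6892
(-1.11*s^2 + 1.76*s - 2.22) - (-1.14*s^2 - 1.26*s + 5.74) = 0.0299999999999998*s^2 + 3.02*s - 7.96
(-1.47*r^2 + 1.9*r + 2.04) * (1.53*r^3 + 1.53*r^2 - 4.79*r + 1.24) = -2.2491*r^5 + 0.6579*r^4 + 13.0695*r^3 - 7.8026*r^2 - 7.4156*r + 2.5296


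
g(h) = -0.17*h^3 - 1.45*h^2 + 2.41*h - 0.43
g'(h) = -0.51*h^2 - 2.9*h + 2.41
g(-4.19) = -23.48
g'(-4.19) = 5.61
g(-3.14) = -17.03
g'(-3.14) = 6.49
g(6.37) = -87.86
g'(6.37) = -36.76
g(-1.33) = -5.80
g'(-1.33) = 5.36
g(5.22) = -51.54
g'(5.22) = -26.62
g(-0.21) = -1.00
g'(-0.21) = 3.00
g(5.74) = -66.52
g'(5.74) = -31.04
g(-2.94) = -15.73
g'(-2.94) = 6.53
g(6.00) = -74.89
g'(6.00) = -33.35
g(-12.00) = 55.61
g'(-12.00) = -36.23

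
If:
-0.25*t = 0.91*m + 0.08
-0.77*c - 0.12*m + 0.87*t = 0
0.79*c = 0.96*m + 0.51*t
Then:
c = -0.15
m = -0.05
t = -0.14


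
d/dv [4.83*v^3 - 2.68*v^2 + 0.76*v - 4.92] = 14.49*v^2 - 5.36*v + 0.76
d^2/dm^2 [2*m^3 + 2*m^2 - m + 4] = 12*m + 4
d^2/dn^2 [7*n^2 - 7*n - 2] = 14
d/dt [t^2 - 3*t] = 2*t - 3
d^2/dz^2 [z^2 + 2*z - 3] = 2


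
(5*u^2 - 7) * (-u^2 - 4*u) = -5*u^4 - 20*u^3 + 7*u^2 + 28*u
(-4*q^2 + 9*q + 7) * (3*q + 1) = -12*q^3 + 23*q^2 + 30*q + 7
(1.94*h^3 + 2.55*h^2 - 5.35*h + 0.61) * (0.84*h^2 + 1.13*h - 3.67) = 1.6296*h^5 + 4.3342*h^4 - 8.7323*h^3 - 14.8916*h^2 + 20.3238*h - 2.2387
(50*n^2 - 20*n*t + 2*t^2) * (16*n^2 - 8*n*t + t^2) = 800*n^4 - 720*n^3*t + 242*n^2*t^2 - 36*n*t^3 + 2*t^4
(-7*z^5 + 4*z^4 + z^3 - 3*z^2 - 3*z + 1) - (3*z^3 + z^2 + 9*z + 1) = -7*z^5 + 4*z^4 - 2*z^3 - 4*z^2 - 12*z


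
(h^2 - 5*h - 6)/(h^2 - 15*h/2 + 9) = 2*(h + 1)/(2*h - 3)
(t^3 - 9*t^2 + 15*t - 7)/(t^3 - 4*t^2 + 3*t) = (t^2 - 8*t + 7)/(t*(t - 3))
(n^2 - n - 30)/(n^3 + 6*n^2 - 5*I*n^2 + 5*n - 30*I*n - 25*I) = (n - 6)/(n^2 + n*(1 - 5*I) - 5*I)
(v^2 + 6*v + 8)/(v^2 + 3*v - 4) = (v + 2)/(v - 1)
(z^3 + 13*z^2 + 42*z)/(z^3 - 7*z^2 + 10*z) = (z^2 + 13*z + 42)/(z^2 - 7*z + 10)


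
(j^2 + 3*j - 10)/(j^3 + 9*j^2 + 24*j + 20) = (j - 2)/(j^2 + 4*j + 4)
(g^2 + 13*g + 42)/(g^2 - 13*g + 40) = (g^2 + 13*g + 42)/(g^2 - 13*g + 40)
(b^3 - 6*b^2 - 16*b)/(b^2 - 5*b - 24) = b*(b + 2)/(b + 3)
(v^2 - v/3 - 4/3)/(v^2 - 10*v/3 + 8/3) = (v + 1)/(v - 2)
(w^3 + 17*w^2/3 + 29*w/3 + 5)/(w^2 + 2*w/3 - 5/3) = (w^2 + 4*w + 3)/(w - 1)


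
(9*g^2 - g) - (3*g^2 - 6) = 6*g^2 - g + 6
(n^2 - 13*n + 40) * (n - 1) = n^3 - 14*n^2 + 53*n - 40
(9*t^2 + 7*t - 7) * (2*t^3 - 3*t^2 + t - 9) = 18*t^5 - 13*t^4 - 26*t^3 - 53*t^2 - 70*t + 63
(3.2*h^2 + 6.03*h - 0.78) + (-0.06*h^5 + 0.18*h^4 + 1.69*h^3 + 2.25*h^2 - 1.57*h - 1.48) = -0.06*h^5 + 0.18*h^4 + 1.69*h^3 + 5.45*h^2 + 4.46*h - 2.26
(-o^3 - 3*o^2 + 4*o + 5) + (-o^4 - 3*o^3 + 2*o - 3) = -o^4 - 4*o^3 - 3*o^2 + 6*o + 2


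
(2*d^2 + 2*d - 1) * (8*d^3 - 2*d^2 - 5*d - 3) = 16*d^5 + 12*d^4 - 22*d^3 - 14*d^2 - d + 3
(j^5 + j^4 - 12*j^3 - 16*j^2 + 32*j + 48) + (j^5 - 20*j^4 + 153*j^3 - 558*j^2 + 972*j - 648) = 2*j^5 - 19*j^4 + 141*j^3 - 574*j^2 + 1004*j - 600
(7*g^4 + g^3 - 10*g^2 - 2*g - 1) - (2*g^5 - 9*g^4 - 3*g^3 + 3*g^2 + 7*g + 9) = -2*g^5 + 16*g^4 + 4*g^3 - 13*g^2 - 9*g - 10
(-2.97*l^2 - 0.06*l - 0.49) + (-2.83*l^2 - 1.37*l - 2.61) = -5.8*l^2 - 1.43*l - 3.1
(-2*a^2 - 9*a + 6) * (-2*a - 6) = 4*a^3 + 30*a^2 + 42*a - 36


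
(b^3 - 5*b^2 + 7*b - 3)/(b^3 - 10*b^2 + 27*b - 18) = (b - 1)/(b - 6)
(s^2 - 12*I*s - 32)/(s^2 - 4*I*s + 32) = (s - 4*I)/(s + 4*I)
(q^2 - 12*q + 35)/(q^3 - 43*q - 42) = (q - 5)/(q^2 + 7*q + 6)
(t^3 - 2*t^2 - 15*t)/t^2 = t - 2 - 15/t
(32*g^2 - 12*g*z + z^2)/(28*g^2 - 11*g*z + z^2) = (-8*g + z)/(-7*g + z)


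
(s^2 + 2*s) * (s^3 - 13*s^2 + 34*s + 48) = s^5 - 11*s^4 + 8*s^3 + 116*s^2 + 96*s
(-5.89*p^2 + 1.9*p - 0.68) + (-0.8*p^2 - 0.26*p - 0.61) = -6.69*p^2 + 1.64*p - 1.29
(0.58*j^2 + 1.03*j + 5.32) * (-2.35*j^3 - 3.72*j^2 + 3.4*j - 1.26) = -1.363*j^5 - 4.5781*j^4 - 14.3616*j^3 - 17.0192*j^2 + 16.7902*j - 6.7032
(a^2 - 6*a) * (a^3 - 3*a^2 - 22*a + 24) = a^5 - 9*a^4 - 4*a^3 + 156*a^2 - 144*a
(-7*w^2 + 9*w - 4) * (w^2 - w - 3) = -7*w^4 + 16*w^3 + 8*w^2 - 23*w + 12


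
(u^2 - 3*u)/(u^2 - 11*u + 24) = u/(u - 8)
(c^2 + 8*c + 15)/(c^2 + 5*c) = (c + 3)/c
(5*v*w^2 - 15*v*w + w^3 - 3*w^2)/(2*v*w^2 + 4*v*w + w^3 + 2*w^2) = (5*v*w - 15*v + w^2 - 3*w)/(2*v*w + 4*v + w^2 + 2*w)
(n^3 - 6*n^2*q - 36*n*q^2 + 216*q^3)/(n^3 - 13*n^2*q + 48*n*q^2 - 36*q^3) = (-n - 6*q)/(-n + q)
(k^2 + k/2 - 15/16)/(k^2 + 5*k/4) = (k - 3/4)/k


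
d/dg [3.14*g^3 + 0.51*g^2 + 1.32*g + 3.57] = 9.42*g^2 + 1.02*g + 1.32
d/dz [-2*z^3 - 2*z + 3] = -6*z^2 - 2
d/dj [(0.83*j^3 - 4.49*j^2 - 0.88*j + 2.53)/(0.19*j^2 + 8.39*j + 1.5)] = (0.1577*j^4 + 13.9274*j^3 - 33.7689*j^2 - 14.4314*j - 22.5467)/(0.0361*j^4 + 3.1882*j^3 + 70.9621*j^2 + 25.17*j + 2.25)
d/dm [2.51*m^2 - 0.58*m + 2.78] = 5.02*m - 0.58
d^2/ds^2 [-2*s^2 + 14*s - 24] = -4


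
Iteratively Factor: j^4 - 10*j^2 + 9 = (j + 1)*(j^3 - j^2 - 9*j + 9) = (j + 1)*(j + 3)*(j^2 - 4*j + 3) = (j - 3)*(j + 1)*(j + 3)*(j - 1)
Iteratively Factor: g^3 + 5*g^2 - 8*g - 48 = (g + 4)*(g^2 + g - 12) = (g - 3)*(g + 4)*(g + 4)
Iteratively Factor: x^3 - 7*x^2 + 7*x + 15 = (x - 5)*(x^2 - 2*x - 3) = (x - 5)*(x + 1)*(x - 3)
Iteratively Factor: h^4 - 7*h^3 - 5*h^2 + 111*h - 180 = (h - 3)*(h^3 - 4*h^2 - 17*h + 60) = (h - 3)^2*(h^2 - h - 20) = (h - 5)*(h - 3)^2*(h + 4)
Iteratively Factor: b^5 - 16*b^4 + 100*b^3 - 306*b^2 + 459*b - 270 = (b - 3)*(b^4 - 13*b^3 + 61*b^2 - 123*b + 90) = (b - 3)*(b - 2)*(b^3 - 11*b^2 + 39*b - 45) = (b - 3)^2*(b - 2)*(b^2 - 8*b + 15) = (b - 5)*(b - 3)^2*(b - 2)*(b - 3)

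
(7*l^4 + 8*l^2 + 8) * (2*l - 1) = 14*l^5 - 7*l^4 + 16*l^3 - 8*l^2 + 16*l - 8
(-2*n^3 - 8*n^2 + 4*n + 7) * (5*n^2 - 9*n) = -10*n^5 - 22*n^4 + 92*n^3 - n^2 - 63*n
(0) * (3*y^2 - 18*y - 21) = 0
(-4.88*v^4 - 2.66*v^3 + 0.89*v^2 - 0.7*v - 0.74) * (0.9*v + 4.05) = -4.392*v^5 - 22.158*v^4 - 9.972*v^3 + 2.9745*v^2 - 3.501*v - 2.997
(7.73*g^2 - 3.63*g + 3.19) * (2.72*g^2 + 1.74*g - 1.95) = 21.0256*g^4 + 3.5766*g^3 - 12.7129*g^2 + 12.6291*g - 6.2205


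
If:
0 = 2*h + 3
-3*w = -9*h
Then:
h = -3/2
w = -9/2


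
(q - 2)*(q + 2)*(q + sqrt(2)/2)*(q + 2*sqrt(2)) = q^4 + 5*sqrt(2)*q^3/2 - 2*q^2 - 10*sqrt(2)*q - 8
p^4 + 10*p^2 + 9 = (p - 3*I)*(p - I)*(p + I)*(p + 3*I)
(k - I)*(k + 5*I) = k^2 + 4*I*k + 5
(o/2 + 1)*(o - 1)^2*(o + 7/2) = o^4/2 + 7*o^3/4 - 3*o^2/2 - 17*o/4 + 7/2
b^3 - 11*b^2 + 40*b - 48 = (b - 4)^2*(b - 3)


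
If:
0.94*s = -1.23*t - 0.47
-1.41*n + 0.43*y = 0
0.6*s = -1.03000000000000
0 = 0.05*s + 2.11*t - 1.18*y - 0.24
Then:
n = 0.42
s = -1.72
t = 0.93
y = 1.39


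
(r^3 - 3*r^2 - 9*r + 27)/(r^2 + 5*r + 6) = (r^2 - 6*r + 9)/(r + 2)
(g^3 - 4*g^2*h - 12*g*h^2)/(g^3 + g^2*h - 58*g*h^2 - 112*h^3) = g*(g - 6*h)/(g^2 - g*h - 56*h^2)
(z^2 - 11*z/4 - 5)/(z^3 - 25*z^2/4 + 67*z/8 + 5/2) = 2*(4*z + 5)/(8*z^2 - 18*z - 5)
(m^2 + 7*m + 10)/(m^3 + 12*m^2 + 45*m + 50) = 1/(m + 5)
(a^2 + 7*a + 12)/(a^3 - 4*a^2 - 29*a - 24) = (a + 4)/(a^2 - 7*a - 8)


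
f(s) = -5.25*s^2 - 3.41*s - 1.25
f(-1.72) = -10.92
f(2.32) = -37.42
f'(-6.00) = 59.59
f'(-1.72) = 14.65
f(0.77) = -6.99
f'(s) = -10.5*s - 3.41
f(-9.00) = -395.81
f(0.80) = -7.34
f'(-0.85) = 5.52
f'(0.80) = -11.81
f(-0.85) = -2.14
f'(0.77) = -11.50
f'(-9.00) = 91.09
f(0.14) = -1.83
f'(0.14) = -4.88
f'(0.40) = -7.61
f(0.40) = -3.45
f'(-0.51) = 1.94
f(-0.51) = -0.88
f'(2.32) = -27.77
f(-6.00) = -169.79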